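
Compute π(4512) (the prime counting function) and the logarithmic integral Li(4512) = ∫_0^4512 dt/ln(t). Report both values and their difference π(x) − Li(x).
π(4512) = 611;  Li(4512) ≈ 626.64;  π(x) − Li(x) ≈ -15.64.

Direct count of primes ≤ 4512 gives π(4512) = 611. Numerical evaluation of the logarithmic integral gives Li(4512) ≈ 626.64. The difference π(x) − Li(x) ≈ -15.64 is typically negative for small/moderate x (Li(x) overestimates), though Littlewood's theorem shows this sign changes infinitely often.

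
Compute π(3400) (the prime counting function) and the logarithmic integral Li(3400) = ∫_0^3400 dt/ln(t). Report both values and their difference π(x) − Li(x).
π(3400) = 478;  Li(3400) ≈ 492.32;  π(x) − Li(x) ≈ -14.32.

Direct count of primes ≤ 3400 gives π(3400) = 478. Numerical evaluation of the logarithmic integral gives Li(3400) ≈ 492.32. The difference π(x) − Li(x) ≈ -14.32 is typically negative for small/moderate x (Li(x) overestimates), though Littlewood's theorem shows this sign changes infinitely often.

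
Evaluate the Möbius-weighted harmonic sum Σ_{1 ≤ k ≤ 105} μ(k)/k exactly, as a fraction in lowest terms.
Σ μ(k)/k = -8915416487220473705412024884245769093/1142134453758344198700310554223440876010

Values of μ(k) for 1 ≤ k ≤ 105: μ(1) = 1, μ(2) = -1, μ(3) = -1, μ(5) = -1, μ(6) = 1, μ(7) = -1, μ(10) = 1, μ(11) = -1, μ(13) = -1, μ(14) = 1, μ(15) = 1, μ(17) = -1, μ(19) = -1, μ(21) = 1, μ(22) = 1, μ(23) = -1, μ(26) = 1, μ(29) = -1, μ(30) = -1, μ(31) = -1, μ(33) = 1, μ(34) = 1, μ(35) = 1, μ(37) = -1, μ(38) = 1, μ(39) = 1, μ(41) = -1, μ(42) = -1, μ(43) = -1, μ(46) = 1, μ(47) = -1, μ(51) = 1, μ(53) = -1, μ(55) = 1, μ(57) = 1, μ(58) = 1, μ(59) = -1, μ(61) = -1, μ(62) = 1, μ(65) = 1, μ(66) = -1, μ(67) = -1, μ(69) = 1, μ(70) = -1, μ(71) = -1, μ(73) = -1, μ(74) = 1, μ(77) = 1, μ(78) = -1, μ(79) = -1, μ(82) = 1, μ(83) = -1, μ(85) = 1, μ(86) = 1, μ(87) = 1, μ(89) = -1, μ(91) = 1, μ(93) = 1, μ(94) = 1, μ(95) = 1, μ(97) = -1, μ(101) = -1, μ(102) = -1, μ(103) = -1, μ(105) = -1, with μ = 0 on non-squarefree integers. Summing μ(k)/k for k where μ(k) ≠ 0 gives -8915416487220473705412024884245769093/1142134453758344198700310554223440876010 ≈ -0.0078. (PNT ⟺ this sum → 0 as n → ∞.)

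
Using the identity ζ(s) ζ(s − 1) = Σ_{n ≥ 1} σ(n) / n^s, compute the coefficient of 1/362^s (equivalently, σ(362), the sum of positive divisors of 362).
σ(362) = 546

In the product (Σ m^0/m^s)(Σ k / k^s) = Σ (Σ_{d | n} d) / n^s, the coefficient of 1/n^s is σ(n) = Σ_{d | n} d. For n = 362, divisors are [1, 2, 181, 362]; summing: σ(362) = 546.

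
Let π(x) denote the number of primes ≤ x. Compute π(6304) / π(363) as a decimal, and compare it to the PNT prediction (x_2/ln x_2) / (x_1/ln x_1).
π(6304)/π(363) = 820/72 ≈ 11.3889;  PNT prediction ≈ 11.7002.

π(363) = 72 and π(6304) = 820, so π(6304)/π(363) ≈ 11.3889. The PNT-predicted ratio is (6304/ln(6304)) / (363/ln(363)) ≈ 11.7002. The two agree to within a few percent, as expected.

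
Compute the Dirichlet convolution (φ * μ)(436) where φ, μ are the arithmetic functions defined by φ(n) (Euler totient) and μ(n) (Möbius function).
(φ * μ)(436) = 107

Divisors of 436: [1, 2, 4, 109, 218, 436]. For each d | 436:
  d = 1: φ(1) · μ(436/1) = 1 · 0 = 0
  d = 2: φ(2) · μ(436/2) = 1 · 1 = 1
  d = 4: φ(4) · μ(436/4) = 2 · -1 = -2
  d = 109: φ(109) · μ(436/109) = 108 · 0 = 0
  d = 218: φ(218) · μ(436/218) = 108 · -1 = -108
  d = 436: φ(436) · μ(436/436) = 216 · 1 = 216
Summing: (φ * μ)(436) = 0 + 1 + -2 + 0 + -108 + 216 = 107.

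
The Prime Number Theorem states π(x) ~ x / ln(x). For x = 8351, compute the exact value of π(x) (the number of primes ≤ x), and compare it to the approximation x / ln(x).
π(8351) = 1045;  x/ln(x) ≈ 924.79;  relative error ≈ 11.50%.

Directly count primes up to 8351: π(8351) = 1045. The PNT approximation gives 8351/ln(8351) ≈ 8351/9.03014 ≈ 924.79. Relative error (π(x) − x/ln(x)) / π(x) ≈ 11.50%; the approximation is known to undercount slightly (Li(x) is a better estimate).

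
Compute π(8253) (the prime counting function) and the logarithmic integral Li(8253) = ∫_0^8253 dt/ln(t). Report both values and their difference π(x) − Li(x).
π(8253) = 1035;  Li(8253) ≈ 1054.52;  π(x) − Li(x) ≈ -19.52.

Direct count of primes ≤ 8253 gives π(8253) = 1035. Numerical evaluation of the logarithmic integral gives Li(8253) ≈ 1054.52. The difference π(x) − Li(x) ≈ -19.52 is typically negative for small/moderate x (Li(x) overestimates), though Littlewood's theorem shows this sign changes infinitely often.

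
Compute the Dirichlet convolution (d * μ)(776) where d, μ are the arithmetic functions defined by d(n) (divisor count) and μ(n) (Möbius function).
(d * μ)(776) = 1

Divisors of 776: [1, 2, 4, 8, 97, 194, 388, 776]. For each d | 776:
  d = 1: d(1) · μ(776/1) = 1 · 0 = 0
  d = 2: d(2) · μ(776/2) = 2 · 0 = 0
  d = 4: d(4) · μ(776/4) = 3 · 1 = 3
  d = 8: d(8) · μ(776/8) = 4 · -1 = -4
  d = 97: d(97) · μ(776/97) = 2 · 0 = 0
  d = 194: d(194) · μ(776/194) = 4 · 0 = 0
  d = 388: d(388) · μ(776/388) = 6 · -1 = -6
  d = 776: d(776) · μ(776/776) = 8 · 1 = 8
Summing: (d * μ)(776) = 0 + 0 + 3 + -4 + 0 + 0 + -6 + 8 = 1.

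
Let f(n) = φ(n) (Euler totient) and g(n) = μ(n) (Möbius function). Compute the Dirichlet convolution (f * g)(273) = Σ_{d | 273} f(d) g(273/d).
(φ * μ)(273) = 55

Divisors of 273: [1, 3, 7, 13, 21, 39, 91, 273]. For each d | 273:
  d = 1: φ(1) · μ(273/1) = 1 · -1 = -1
  d = 3: φ(3) · μ(273/3) = 2 · 1 = 2
  d = 7: φ(7) · μ(273/7) = 6 · 1 = 6
  d = 13: φ(13) · μ(273/13) = 12 · 1 = 12
  d = 21: φ(21) · μ(273/21) = 12 · -1 = -12
  d = 39: φ(39) · μ(273/39) = 24 · -1 = -24
  d = 91: φ(91) · μ(273/91) = 72 · -1 = -72
  d = 273: φ(273) · μ(273/273) = 144 · 1 = 144
Summing: (φ * μ)(273) = -1 + 2 + 6 + 12 + -12 + -24 + -72 + 144 = 55.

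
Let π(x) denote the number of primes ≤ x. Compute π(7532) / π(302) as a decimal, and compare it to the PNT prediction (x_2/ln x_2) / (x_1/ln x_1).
π(7532)/π(302) = 954/62 ≈ 15.3871;  PNT prediction ≈ 15.9540.

π(302) = 62 and π(7532) = 954, so π(7532)/π(302) ≈ 15.3871. The PNT-predicted ratio is (7532/ln(7532)) / (302/ln(302)) ≈ 15.9540. The two agree to within a few percent, as expected.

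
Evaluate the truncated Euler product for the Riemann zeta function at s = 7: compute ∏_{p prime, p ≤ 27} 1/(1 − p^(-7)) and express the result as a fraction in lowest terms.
∏ = 48232764637425582400715871008195503014129789903328125/47833390398549347808770198286798982719063238904795968

The primes p ≤ 27 are [2, 3, 5, 7, 11, 13, 17, 19, 23]. For each prime, (1 − 1/p^7)^(-1) = p^7 / (p^7 − 1). The product is (1 − 1/2^7)^(-1), (1 − 1/3^7)^(-1), (1 − 1/5^7)^(-1), (1 − 1/7^7)^(-1), (1 − 1/11^7)^(-1), (1 − 1/13^7)^(-1), (1 − 1/17^7)^(-1), (1 − 1/19^7)^(-1), (1 − 1/23^7)^(-1) = ∏ p^7 / (p^7 − 1) = 48232764637425582400715871008195503014129789903328125/47833390398549347808770198286798982719063238904795968.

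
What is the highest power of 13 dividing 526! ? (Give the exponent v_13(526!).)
v_13(526!) = 43

Legendre's formula: v_p(n!) = Σ_{k ≥ 1} ⌊n / p^k⌋. For p = 13, n = 526, the terms are:
  ⌊526/13^1⌋ = ⌊526/13⌋ = 40
  ⌊526/13^2⌋ = ⌊526/169⌋ = 3
(the next term ⌊526/13^3⌋ = 0, terminating the sum). Summing: v_13(526!) = 40 + 3 = 43.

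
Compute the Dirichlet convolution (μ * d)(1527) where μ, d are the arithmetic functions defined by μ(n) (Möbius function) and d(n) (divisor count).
(μ * d)(1527) = 1

Divisors of 1527: [1, 3, 509, 1527]. For each d | 1527:
  d = 1: μ(1) · d(1527/1) = 1 · 4 = 4
  d = 3: μ(3) · d(1527/3) = -1 · 2 = -2
  d = 509: μ(509) · d(1527/509) = -1 · 2 = -2
  d = 1527: μ(1527) · d(1527/1527) = 1 · 1 = 1
Summing: (μ * d)(1527) = 4 + -2 + -2 + 1 = 1.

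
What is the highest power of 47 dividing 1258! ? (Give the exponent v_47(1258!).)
v_47(1258!) = 26

Legendre's formula: v_p(n!) = Σ_{k ≥ 1} ⌊n / p^k⌋. For p = 47, n = 1258, the terms are:
  ⌊1258/47^1⌋ = ⌊1258/47⌋ = 26
(the next term ⌊1258/47^2⌋ = 0, terminating the sum). Summing: v_47(1258!) = 26 = 26.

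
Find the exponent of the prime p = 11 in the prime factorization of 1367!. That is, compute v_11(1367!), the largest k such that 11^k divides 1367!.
v_11(1367!) = 136

Legendre's formula: v_p(n!) = Σ_{k ≥ 1} ⌊n / p^k⌋. For p = 11, n = 1367, the terms are:
  ⌊1367/11^1⌋ = ⌊1367/11⌋ = 124
  ⌊1367/11^2⌋ = ⌊1367/121⌋ = 11
  ⌊1367/11^3⌋ = ⌊1367/1331⌋ = 1
(the next term ⌊1367/11^4⌋ = 0, terminating the sum). Summing: v_11(1367!) = 124 + 11 + 1 = 136.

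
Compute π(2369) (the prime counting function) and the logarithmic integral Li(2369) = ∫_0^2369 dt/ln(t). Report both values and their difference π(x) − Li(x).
π(2369) = 350;  Li(2369) ≈ 362.81;  π(x) − Li(x) ≈ -12.81.

Direct count of primes ≤ 2369 gives π(2369) = 350. Numerical evaluation of the logarithmic integral gives Li(2369) ≈ 362.81. The difference π(x) − Li(x) ≈ -12.81 is typically negative for small/moderate x (Li(x) overestimates), though Littlewood's theorem shows this sign changes infinitely often.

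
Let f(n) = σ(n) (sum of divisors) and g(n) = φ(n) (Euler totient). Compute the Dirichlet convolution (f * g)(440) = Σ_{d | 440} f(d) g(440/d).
(σ * φ)(440) = 7040

Divisors of 440: [1, 2, 4, 5, 8, 10, 11, 20, 22, 40, 44, 55, 88, 110, 220, 440]. For each d | 440:
  d = 1: σ(1) · φ(440/1) = 1 · 160 = 160
  d = 2: σ(2) · φ(440/2) = 3 · 80 = 240
  d = 4: σ(4) · φ(440/4) = 7 · 40 = 280
  d = 5: σ(5) · φ(440/5) = 6 · 40 = 240
  d = 8: σ(8) · φ(440/8) = 15 · 40 = 600
  d = 10: σ(10) · φ(440/10) = 18 · 20 = 360
  d = 11: σ(11) · φ(440/11) = 12 · 16 = 192
  d = 20: σ(20) · φ(440/20) = 42 · 10 = 420
  d = 22: σ(22) · φ(440/22) = 36 · 8 = 288
  d = 40: σ(40) · φ(440/40) = 90 · 10 = 900
  d = 44: σ(44) · φ(440/44) = 84 · 4 = 336
  d = 55: σ(55) · φ(440/55) = 72 · 4 = 288
  d = 88: σ(88) · φ(440/88) = 180 · 4 = 720
  d = 110: σ(110) · φ(440/110) = 216 · 2 = 432
  d = 220: σ(220) · φ(440/220) = 504 · 1 = 504
  d = 440: σ(440) · φ(440/440) = 1080 · 1 = 1080
Summing: (σ * φ)(440) = 160 + 240 + 280 + 240 + 600 + 360 + 192 + 420 + 288 + 900 + 336 + 288 + 720 + 432 + 504 + 1080 = 7040.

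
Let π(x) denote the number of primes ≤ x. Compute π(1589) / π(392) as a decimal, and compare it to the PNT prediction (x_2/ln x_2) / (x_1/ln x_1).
π(1589)/π(392) = 250/77 ≈ 3.2468;  PNT prediction ≈ 3.2839.

π(392) = 77 and π(1589) = 250, so π(1589)/π(392) ≈ 3.2468. The PNT-predicted ratio is (1589/ln(1589)) / (392/ln(392)) ≈ 3.2839. The two agree to within a few percent, as expected.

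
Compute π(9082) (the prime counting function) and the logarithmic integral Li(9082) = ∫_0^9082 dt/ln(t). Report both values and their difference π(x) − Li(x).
π(9082) = 1127;  Li(9082) ≈ 1145.95;  π(x) − Li(x) ≈ -18.95.

Direct count of primes ≤ 9082 gives π(9082) = 1127. Numerical evaluation of the logarithmic integral gives Li(9082) ≈ 1145.95. The difference π(x) − Li(x) ≈ -18.95 is typically negative for small/moderate x (Li(x) overestimates), though Littlewood's theorem shows this sign changes infinitely often.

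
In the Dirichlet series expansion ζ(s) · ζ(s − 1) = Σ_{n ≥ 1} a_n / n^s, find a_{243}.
σ(243) = 364

In the product (Σ m^0/m^s)(Σ k / k^s) = Σ (Σ_{d | n} d) / n^s, the coefficient of 1/n^s is σ(n) = Σ_{d | n} d. For n = 243, divisors are [1, 3, 9, 27, 81, 243]; summing: σ(243) = 364.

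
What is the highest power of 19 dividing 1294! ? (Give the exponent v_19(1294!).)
v_19(1294!) = 71

Legendre's formula: v_p(n!) = Σ_{k ≥ 1} ⌊n / p^k⌋. For p = 19, n = 1294, the terms are:
  ⌊1294/19^1⌋ = ⌊1294/19⌋ = 68
  ⌊1294/19^2⌋ = ⌊1294/361⌋ = 3
(the next term ⌊1294/19^3⌋ = 0, terminating the sum). Summing: v_19(1294!) = 68 + 3 = 71.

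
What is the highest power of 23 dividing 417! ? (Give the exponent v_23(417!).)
v_23(417!) = 18

Legendre's formula: v_p(n!) = Σ_{k ≥ 1} ⌊n / p^k⌋. For p = 23, n = 417, the terms are:
  ⌊417/23^1⌋ = ⌊417/23⌋ = 18
(the next term ⌊417/23^2⌋ = 0, terminating the sum). Summing: v_23(417!) = 18 = 18.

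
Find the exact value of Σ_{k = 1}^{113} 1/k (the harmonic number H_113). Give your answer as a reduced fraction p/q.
H_113 = 92269644494133624806164448254219916691626018956801/17379782769567790172972927968296006432665936992320

Direct summation: H_113 = 1 + 1/2 + ... + 1/113. The least common denominator is lcm(1, ..., 113) = 955888052326228459513511038256280353796626534577600; over this denominator the numerator is 955888052326228459513511038256280353796626534577600 + 477944026163114229756755519128140176898313267288800 + 318629350775409486504503679418760117932208844859200 + 238972013081557114878377759564070088449156633644400 + 191177610465245691902702207651256070759325306915520 + 159314675387704743252251839709380058966104422429600 + 136555436046604065644787291179468621970946647796800 + 119486006540778557439188879782035044224578316822200 + 106209783591803162168167893139586705977402948286400 + 95588805232622845951351103825628035379662653457760 + 86898913847838950864864639841480032163329684961600 + 79657337693852371626125919854690029483052211214800 + 73529850178940650731808541404329257984355887275200 + 68277718023302032822393645589734310985473323898400 + 63725870155081897300900735883752023586441768971840 + 59743003270389278719594439891017522112289158411100 + 56228708960366379971383002250369432576272149092800 + 53104891795901581084083946569793352988701474143200 + 50309897490854129448079528329277913357717186030400 + 47794402616311422975675551912814017689831326728880 + 45518478682201355214929097059822873990315549265600 + 43449456923919475432432319920740016081664842480800 + 41560350101140367804935262532881754512896805851200 + 39828668846926185813062959927345014741526105607400 + 38235522093049138380540441530251214151865061383104 + 36764925089470325365904270702164628992177943637600 + 35403261197267720722722631046528901992467649428800 + 34138859011651016411196822794867155492736661949200 + 32961656976766498603914173732975184613676777054400 + 31862935077540948650450367941876011793220884485920 + 30835098462136401919790678653428398509568597889600 + 29871501635194639359797219945508761056144579205550 + 28966304615946316954954879947160010721109894987200 + 28114354480183189985691501125184716288136074546400 + 27311087209320813128957458235893724394189329559360 + 26552445897950790542041973284896676494350737071600 + 25834812225033201608473271304223793345854771204800 + 25154948745427064724039764164638956678858593015200 + 24509950059646883577269513801443085994785295758400 + 23897201308155711487837775956407008844915663364440 + 23314342739664108768622220445275130580405525233600 + 22759239341100677607464548529911436995157774632800 + 22229954705261126965430489261773961716200617083200 + 21724728461959737716216159960370008040832421240400 + 21241956718360632433633578627917341195480589657280 + 20780175050570183902467631266440877256448402925600 + 20338043666515499138585341239495326676523968820800 + 19914334423463092906531479963672507370763052803700 + 19507919435229152234969613025638374567278092542400 + 19117761046524569190270220765125607075932530691552 + 18742902986788793323794334083456477525424049697600 + 18382462544735162682952135351082314496088971818800 + 18035623628796763387047378080307176486728802539200 + 17701630598633860361361315523264450996233824714400 + 17379782769567790172972927968296006432665936992320 + 17069429505825508205598411397433577746368330974600 + 16769965830284709816026509443092637785905728676800 + 16480828488383249301957086866487592306838388527200 + 16201492412308956940906966750106446674519093806400 + 15931467538770474325225183970938005896610442242960 + 15670295939774237041205098987807874652403713681600 + 15417549231068200959895339326714199254784298944800 + 15172826227400451738309699019940957996771849755200 + 14935750817597319679898609972754380528072289602775 + 14705970035788130146361708280865851596871177455040 + 14483152307973158477477439973580005360554947493600 + 14266985855615350141992702063526572444725769172800 + 14057177240091594992845750562592358144068037273200 + 13853450033713455934978420844293918170965601950400 + 13655543604660406564478729117946862197094664779680 + 13463212004594767035401563919102540194318683585600 + 13276222948975395271020986642448338247175368535800 + 13094356881181211774157685455565484298583925131200 + 12917406112516600804236635652111896672927385602400 + 12745174031016379460180147176750404717288353794368 + 12577474372713532362019882082319478339429296507600 + 12414130549691278694980662834497147451904240708800 + 12254975029823441788634756900721542997392647879200 + 12099848763623145057133051117168105744261095374400 + 11948600654077855743918887978203504422457831682220 + 11801087065755906907574210348842967330822549809600 + 11657171369832054384311110222637565290202762616800 + 11516723522002752524259169135617835587911163067200 + 11379619670550338803732274264955718497578887316400 + 11245741792073275994276600450073886515254429818560 + 11114977352630563482715244630886980858100308541600 + 10987218992255499534638057910991728204558925684800 + 10862364230979868858108079980185004020416210620200 + 10740315194676724264196753238834610716816028478400 + 10620978359180316216816789313958670597740294828640 + 10504264311277235818829791629189893997765126753600 + 10390087525285091951233815633220438628224201462800 + 10278366154045467306596892884476132836522865963200 + 10169021833257749569292670619747663338261984410400 + 10061979498170825889615905665855582671543437206080 + 9957167211731546453265739981836253685381526401850 + 9854516003363179994984649878930725296872438500800 + 9753959717614576117484806512819187283639046271200 + 9655434871982105651651626649053336907036631662400 + 9558880523262284595135110382562803537966265345776 + 9464238141843846133797138992636439146501252817600 + 9371451493394396661897167041728238762712024848800 + 9280466527439111257412728526760003434918704219200 + 9191231272367581341476067675541157248044485909400 + 9103695736440271042985819411964574798063109853120 + 9017811814398381693523689040153588243364401269600 + 8933533199310546350593561105198881811183425556800 + 8850815299316930180680657761632225498116912357200 + 8769615158956224399206523286754865631161711326400 + 8689891384783895086486463984148003216332968496160 + 8611604075011067202824423768074597781951590401600 + 8534714752912754102799205698716788873184165487300 + 8459186303771933270031071135011330564571916235200 = 5074830447177349364339044653982095418039431042624055, so H_113 = 5074830447177349364339044653982095418039431042624055/955888052326228459513511038256280353796626534577600; reducing by gcd(5074830447177349364339044653982095418039431042624055, 955888052326228459513511038256280353796626534577600) = 55 gives 92269644494133624806164448254219916691626018956801/17379782769567790172972927968296006432665936992320 ≈ 5.30902. (The PNT-adjacent estimate ln(113) + γ ≈ 5.30460 matches within O(1/n).)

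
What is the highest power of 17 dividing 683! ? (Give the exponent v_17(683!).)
v_17(683!) = 42

Legendre's formula: v_p(n!) = Σ_{k ≥ 1} ⌊n / p^k⌋. For p = 17, n = 683, the terms are:
  ⌊683/17^1⌋ = ⌊683/17⌋ = 40
  ⌊683/17^2⌋ = ⌊683/289⌋ = 2
(the next term ⌊683/17^3⌋ = 0, terminating the sum). Summing: v_17(683!) = 40 + 2 = 42.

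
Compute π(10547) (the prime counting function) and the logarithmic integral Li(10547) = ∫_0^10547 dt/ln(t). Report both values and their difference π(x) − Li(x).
π(10547) = 1288;  Li(10547) ≈ 1305.35;  π(x) − Li(x) ≈ -17.35.

Direct count of primes ≤ 10547 gives π(10547) = 1288. Numerical evaluation of the logarithmic integral gives Li(10547) ≈ 1305.35. The difference π(x) − Li(x) ≈ -17.35 is typically negative for small/moderate x (Li(x) overestimates), though Littlewood's theorem shows this sign changes infinitely often.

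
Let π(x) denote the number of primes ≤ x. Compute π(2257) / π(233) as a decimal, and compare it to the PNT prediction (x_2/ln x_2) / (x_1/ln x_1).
π(2257)/π(233) = 335/51 ≈ 6.5686;  PNT prediction ≈ 6.8381.

π(233) = 51 and π(2257) = 335, so π(2257)/π(233) ≈ 6.5686. The PNT-predicted ratio is (2257/ln(2257)) / (233/ln(233)) ≈ 6.8381. The two agree to within a few percent, as expected.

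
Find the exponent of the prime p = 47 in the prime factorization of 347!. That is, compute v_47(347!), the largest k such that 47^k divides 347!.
v_47(347!) = 7

Legendre's formula: v_p(n!) = Σ_{k ≥ 1} ⌊n / p^k⌋. For p = 47, n = 347, the terms are:
  ⌊347/47^1⌋ = ⌊347/47⌋ = 7
(the next term ⌊347/47^2⌋ = 0, terminating the sum). Summing: v_47(347!) = 7 = 7.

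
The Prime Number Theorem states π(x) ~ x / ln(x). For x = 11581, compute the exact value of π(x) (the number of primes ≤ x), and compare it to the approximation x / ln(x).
π(11581) = 1393;  x/ln(x) ≈ 1237.67;  relative error ≈ 11.15%.

Directly count primes up to 11581: π(11581) = 1393. The PNT approximation gives 11581/ln(11581) ≈ 11581/9.35712 ≈ 1237.67. Relative error (π(x) − x/ln(x)) / π(x) ≈ 11.15%; the approximation is known to undercount slightly (Li(x) is a better estimate).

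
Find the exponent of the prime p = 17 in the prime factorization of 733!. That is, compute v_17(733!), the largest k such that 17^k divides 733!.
v_17(733!) = 45

Legendre's formula: v_p(n!) = Σ_{k ≥ 1} ⌊n / p^k⌋. For p = 17, n = 733, the terms are:
  ⌊733/17^1⌋ = ⌊733/17⌋ = 43
  ⌊733/17^2⌋ = ⌊733/289⌋ = 2
(the next term ⌊733/17^3⌋ = 0, terminating the sum). Summing: v_17(733!) = 43 + 2 = 45.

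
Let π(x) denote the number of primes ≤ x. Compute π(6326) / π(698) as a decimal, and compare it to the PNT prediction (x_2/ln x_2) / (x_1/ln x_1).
π(6326)/π(698) = 823/125 ≈ 6.5840;  PNT prediction ≈ 6.7806.

π(698) = 125 and π(6326) = 823, so π(6326)/π(698) ≈ 6.5840. The PNT-predicted ratio is (6326/ln(6326)) / (698/ln(698)) ≈ 6.7806. The two agree to within a few percent, as expected.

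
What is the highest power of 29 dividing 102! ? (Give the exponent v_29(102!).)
v_29(102!) = 3

Legendre's formula: v_p(n!) = Σ_{k ≥ 1} ⌊n / p^k⌋. For p = 29, n = 102, the terms are:
  ⌊102/29^1⌋ = ⌊102/29⌋ = 3
(the next term ⌊102/29^2⌋ = 0, terminating the sum). Summing: v_29(102!) = 3 = 3.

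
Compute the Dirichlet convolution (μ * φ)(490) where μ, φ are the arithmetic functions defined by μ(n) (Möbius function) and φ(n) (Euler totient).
(μ * φ)(490) = 0

Divisors of 490: [1, 2, 5, 7, 10, 14, 35, 49, 70, 98, 245, 490]. For each d | 490:
  d = 1: μ(1) · φ(490/1) = 1 · 168 = 168
  d = 2: μ(2) · φ(490/2) = -1 · 168 = -168
  d = 5: μ(5) · φ(490/5) = -1 · 42 = -42
  d = 7: μ(7) · φ(490/7) = -1 · 24 = -24
  d = 10: μ(10) · φ(490/10) = 1 · 42 = 42
  d = 14: μ(14) · φ(490/14) = 1 · 24 = 24
  d = 35: μ(35) · φ(490/35) = 1 · 6 = 6
  d = 49: μ(49) · φ(490/49) = 0 · 4 = 0
  d = 70: μ(70) · φ(490/70) = -1 · 6 = -6
  d = 98: μ(98) · φ(490/98) = 0 · 4 = 0
  d = 245: μ(245) · φ(490/245) = 0 · 1 = 0
  d = 490: μ(490) · φ(490/490) = 0 · 1 = 0
Summing: (μ * φ)(490) = 168 + -168 + -42 + -24 + 42 + 24 + 6 + 0 + -6 + 0 + 0 + 0 = 0.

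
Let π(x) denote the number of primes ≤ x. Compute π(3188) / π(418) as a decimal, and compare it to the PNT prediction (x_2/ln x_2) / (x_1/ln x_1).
π(3188)/π(418) = 451/80 ≈ 5.6375;  PNT prediction ≈ 5.7060.

π(418) = 80 and π(3188) = 451, so π(3188)/π(418) ≈ 5.6375. The PNT-predicted ratio is (3188/ln(3188)) / (418/ln(418)) ≈ 5.7060. The two agree to within a few percent, as expected.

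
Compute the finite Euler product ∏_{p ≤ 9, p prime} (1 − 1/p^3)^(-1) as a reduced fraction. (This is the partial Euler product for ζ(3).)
∏ = 18375/15314

The primes p ≤ 9 are [2, 3, 5, 7]. For each prime, (1 − 1/p^3)^(-1) = p^3 / (p^3 − 1). The product is (1 − 1/2^3)^(-1), (1 − 1/3^3)^(-1), (1 − 1/5^3)^(-1), (1 − 1/7^3)^(-1) = ∏ p^3 / (p^3 − 1) = 18375/15314.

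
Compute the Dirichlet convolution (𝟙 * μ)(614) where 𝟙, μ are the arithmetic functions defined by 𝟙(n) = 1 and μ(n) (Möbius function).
(𝟙 * μ)(614) = 0

Divisors of 614: [1, 2, 307, 614]. For each d | 614:
  d = 1: 𝟙(1) · μ(614/1) = 1 · 1 = 1
  d = 2: 𝟙(2) · μ(614/2) = 1 · -1 = -1
  d = 307: 𝟙(307) · μ(614/307) = 1 · -1 = -1
  d = 614: 𝟙(614) · μ(614/614) = 1 · 1 = 1
Summing: (𝟙 * μ)(614) = 1 + -1 + -1 + 1 = 0.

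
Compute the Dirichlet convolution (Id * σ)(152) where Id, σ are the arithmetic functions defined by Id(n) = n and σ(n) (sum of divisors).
(Id * σ)(152) = 1911

Divisors of 152: [1, 2, 4, 8, 19, 38, 76, 152]. For each d | 152:
  d = 1: Id(1) · σ(152/1) = 1 · 300 = 300
  d = 2: Id(2) · σ(152/2) = 2 · 140 = 280
  d = 4: Id(4) · σ(152/4) = 4 · 60 = 240
  d = 8: Id(8) · σ(152/8) = 8 · 20 = 160
  d = 19: Id(19) · σ(152/19) = 19 · 15 = 285
  d = 38: Id(38) · σ(152/38) = 38 · 7 = 266
  d = 76: Id(76) · σ(152/76) = 76 · 3 = 228
  d = 152: Id(152) · σ(152/152) = 152 · 1 = 152
Summing: (Id * σ)(152) = 300 + 280 + 240 + 160 + 285 + 266 + 228 + 152 = 1911.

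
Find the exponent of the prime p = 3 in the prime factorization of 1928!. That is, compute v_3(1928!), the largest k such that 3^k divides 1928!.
v_3(1928!) = 959

Legendre's formula: v_p(n!) = Σ_{k ≥ 1} ⌊n / p^k⌋. For p = 3, n = 1928, the terms are:
  ⌊1928/3^1⌋ = ⌊1928/3⌋ = 642
  ⌊1928/3^2⌋ = ⌊1928/9⌋ = 214
  ⌊1928/3^3⌋ = ⌊1928/27⌋ = 71
  ⌊1928/3^4⌋ = ⌊1928/81⌋ = 23
  ⌊1928/3^5⌋ = ⌊1928/243⌋ = 7
  ⌊1928/3^6⌋ = ⌊1928/729⌋ = 2
(the next term ⌊1928/3^7⌋ = 0, terminating the sum). Summing: v_3(1928!) = 642 + 214 + 71 + 23 + 7 + 2 = 959.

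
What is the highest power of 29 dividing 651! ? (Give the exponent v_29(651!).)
v_29(651!) = 22

Legendre's formula: v_p(n!) = Σ_{k ≥ 1} ⌊n / p^k⌋. For p = 29, n = 651, the terms are:
  ⌊651/29^1⌋ = ⌊651/29⌋ = 22
(the next term ⌊651/29^2⌋ = 0, terminating the sum). Summing: v_29(651!) = 22 = 22.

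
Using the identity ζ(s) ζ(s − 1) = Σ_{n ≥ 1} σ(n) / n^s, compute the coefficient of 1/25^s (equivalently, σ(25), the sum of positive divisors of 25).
σ(25) = 31

In the product (Σ m^0/m^s)(Σ k / k^s) = Σ (Σ_{d | n} d) / n^s, the coefficient of 1/n^s is σ(n) = Σ_{d | n} d. For n = 25, divisors are [1, 5, 25]; summing: σ(25) = 31.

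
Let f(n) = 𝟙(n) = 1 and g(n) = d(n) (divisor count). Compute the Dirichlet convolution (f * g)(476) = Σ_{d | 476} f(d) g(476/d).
(𝟙 * d)(476) = 54

Divisors of 476: [1, 2, 4, 7, 14, 17, 28, 34, 68, 119, 238, 476]. For each d | 476:
  d = 1: 𝟙(1) · d(476/1) = 1 · 12 = 12
  d = 2: 𝟙(2) · d(476/2) = 1 · 8 = 8
  d = 4: 𝟙(4) · d(476/4) = 1 · 4 = 4
  d = 7: 𝟙(7) · d(476/7) = 1 · 6 = 6
  d = 14: 𝟙(14) · d(476/14) = 1 · 4 = 4
  d = 17: 𝟙(17) · d(476/17) = 1 · 6 = 6
  d = 28: 𝟙(28) · d(476/28) = 1 · 2 = 2
  d = 34: 𝟙(34) · d(476/34) = 1 · 4 = 4
  d = 68: 𝟙(68) · d(476/68) = 1 · 2 = 2
  d = 119: 𝟙(119) · d(476/119) = 1 · 3 = 3
  d = 238: 𝟙(238) · d(476/238) = 1 · 2 = 2
  d = 476: 𝟙(476) · d(476/476) = 1 · 1 = 1
Summing: (𝟙 * d)(476) = 12 + 8 + 4 + 6 + 4 + 6 + 2 + 4 + 2 + 3 + 2 + 1 = 54.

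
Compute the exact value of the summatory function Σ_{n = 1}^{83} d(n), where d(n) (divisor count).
Σ_{n ≤ 83} d(n) = 379

Compute d(n) for each 1 ≤ n ≤ 83: d(1) = 1, d(2) = 2, d(3) = 2, d(4) = 3, d(5) = 2, d(6) = 4, d(7) = 2, d(8) = 4, d(9) = 3, d(10) = 4, d(11) = 2, d(12) = 6, d(13) = 2, d(14) = 4, d(15) = 4, d(16) = 5, d(17) = 2, d(18) = 6, d(19) = 2, d(20) = 6, d(21) = 4, d(22) = 4, d(23) = 2, d(24) = 8, d(25) = 3, d(26) = 4, d(27) = 4, d(28) = 6, d(29) = 2, d(30) = 8, d(31) = 2, d(32) = 6, d(33) = 4, d(34) = 4, d(35) = 4, d(36) = 9, d(37) = 2, d(38) = 4, d(39) = 4, d(40) = 8, d(41) = 2, d(42) = 8, d(43) = 2, d(44) = 6, d(45) = 6, d(46) = 4, d(47) = 2, d(48) = 10, d(49) = 3, d(50) = 6, d(51) = 4, d(52) = 6, d(53) = 2, d(54) = 8, d(55) = 4, d(56) = 8, d(57) = 4, d(58) = 4, d(59) = 2, d(60) = 12, d(61) = 2, d(62) = 4, d(63) = 6, d(64) = 7, d(65) = 4, d(66) = 8, d(67) = 2, d(68) = 6, d(69) = 4, d(70) = 8, d(71) = 2, d(72) = 12, d(73) = 2, d(74) = 4, d(75) = 6, d(76) = 6, d(77) = 4, d(78) = 8, d(79) = 2, d(80) = 10, d(81) = 5, d(82) = 4, d(83) = 2. Summing all 83 values: 379. (Dirichlet's divisor formula: Σ_{n ≤ x} d(n) = x ln(x) + (2γ − 1) x + O(√x). For x = 83, the asymptotic estimate is ≈ 379.58.)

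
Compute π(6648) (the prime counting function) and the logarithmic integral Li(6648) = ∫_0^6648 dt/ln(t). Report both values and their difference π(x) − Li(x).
π(6648) = 856;  Li(6648) ≈ 874.46;  π(x) − Li(x) ≈ -18.46.

Direct count of primes ≤ 6648 gives π(6648) = 856. Numerical evaluation of the logarithmic integral gives Li(6648) ≈ 874.46. The difference π(x) − Li(x) ≈ -18.46 is typically negative for small/moderate x (Li(x) overestimates), though Littlewood's theorem shows this sign changes infinitely often.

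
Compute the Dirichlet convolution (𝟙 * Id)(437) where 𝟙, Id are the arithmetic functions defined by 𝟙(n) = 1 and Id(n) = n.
(𝟙 * Id)(437) = 480

Divisors of 437: [1, 19, 23, 437]. For each d | 437:
  d = 1: 𝟙(1) · Id(437/1) = 1 · 437 = 437
  d = 19: 𝟙(19) · Id(437/19) = 1 · 23 = 23
  d = 23: 𝟙(23) · Id(437/23) = 1 · 19 = 19
  d = 437: 𝟙(437) · Id(437/437) = 1 · 1 = 1
Summing: (𝟙 * Id)(437) = 437 + 23 + 19 + 1 = 480.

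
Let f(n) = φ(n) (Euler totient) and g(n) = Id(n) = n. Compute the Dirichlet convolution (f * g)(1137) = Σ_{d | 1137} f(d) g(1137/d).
(φ * Id)(1137) = 3785

Divisors of 1137: [1, 3, 379, 1137]. For each d | 1137:
  d = 1: φ(1) · Id(1137/1) = 1 · 1137 = 1137
  d = 3: φ(3) · Id(1137/3) = 2 · 379 = 758
  d = 379: φ(379) · Id(1137/379) = 378 · 3 = 1134
  d = 1137: φ(1137) · Id(1137/1137) = 756 · 1 = 756
Summing: (φ * Id)(1137) = 1137 + 758 + 1134 + 756 = 3785.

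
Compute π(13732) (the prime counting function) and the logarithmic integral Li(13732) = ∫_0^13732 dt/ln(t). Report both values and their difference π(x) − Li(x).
π(13732) = 1625;  Li(13732) ≈ 1644.16;  π(x) − Li(x) ≈ -19.16.

Direct count of primes ≤ 13732 gives π(13732) = 1625. Numerical evaluation of the logarithmic integral gives Li(13732) ≈ 1644.16. The difference π(x) − Li(x) ≈ -19.16 is typically negative for small/moderate x (Li(x) overestimates), though Littlewood's theorem shows this sign changes infinitely often.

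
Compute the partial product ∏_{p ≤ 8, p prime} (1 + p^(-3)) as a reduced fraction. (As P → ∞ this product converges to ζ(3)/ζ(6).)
∏ = 1032/875

The primes p ≤ 8 are [2, 3, 5, 7]. For each, (1 + 1/p^3) = (p^3 + 1)/p^3. Multiplying these fractions over p ∈ [2, 3, 5, 7] gives 1032/875. (In the limit P → ∞ this tends to ζ(3)/ζ(6).)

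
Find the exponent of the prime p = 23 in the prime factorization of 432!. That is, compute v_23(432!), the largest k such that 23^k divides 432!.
v_23(432!) = 18

Legendre's formula: v_p(n!) = Σ_{k ≥ 1} ⌊n / p^k⌋. For p = 23, n = 432, the terms are:
  ⌊432/23^1⌋ = ⌊432/23⌋ = 18
(the next term ⌊432/23^2⌋ = 0, terminating the sum). Summing: v_23(432!) = 18 = 18.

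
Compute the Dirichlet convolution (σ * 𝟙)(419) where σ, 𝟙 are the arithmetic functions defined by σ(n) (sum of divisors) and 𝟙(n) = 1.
(σ * 𝟙)(419) = 421

Divisors of 419: [1, 419]. For each d | 419:
  d = 1: σ(1) · 𝟙(419/1) = 1 · 1 = 1
  d = 419: σ(419) · 𝟙(419/419) = 420 · 1 = 420
Summing: (σ * 𝟙)(419) = 1 + 420 = 421.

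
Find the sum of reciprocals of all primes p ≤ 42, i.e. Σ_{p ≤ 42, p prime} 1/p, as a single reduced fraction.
Σ 1/p = 492007393304957/304250263527210

π(42) = 13, so the primes ≤ 42 are [2, 3, 5, 7, 11, 13, 17, 19, 23, 29, 31, 37, 41]. Summing 1/p over these primes: 492007393304957/304250263527210 ≈ 1.6171. Mertens estimate ln ln(42) + 0.2615 ≈ 1.5800.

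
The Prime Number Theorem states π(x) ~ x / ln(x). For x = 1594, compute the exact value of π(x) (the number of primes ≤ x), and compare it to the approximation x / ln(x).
π(1594) = 250;  x/ln(x) ≈ 216.16;  relative error ≈ 13.53%.

Directly count primes up to 1594: π(1594) = 250. The PNT approximation gives 1594/ln(1594) ≈ 1594/7.37400 ≈ 216.16. Relative error (π(x) − x/ln(x)) / π(x) ≈ 13.53%; the approximation is known to undercount slightly (Li(x) is a better estimate).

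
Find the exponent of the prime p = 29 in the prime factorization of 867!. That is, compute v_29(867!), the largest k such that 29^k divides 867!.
v_29(867!) = 30

Legendre's formula: v_p(n!) = Σ_{k ≥ 1} ⌊n / p^k⌋. For p = 29, n = 867, the terms are:
  ⌊867/29^1⌋ = ⌊867/29⌋ = 29
  ⌊867/29^2⌋ = ⌊867/841⌋ = 1
(the next term ⌊867/29^3⌋ = 0, terminating the sum). Summing: v_29(867!) = 29 + 1 = 30.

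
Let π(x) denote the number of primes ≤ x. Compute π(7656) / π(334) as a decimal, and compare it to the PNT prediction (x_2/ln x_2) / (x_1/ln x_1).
π(7656)/π(334) = 971/67 ≈ 14.4925;  PNT prediction ≈ 14.8944.

π(334) = 67 and π(7656) = 971, so π(7656)/π(334) ≈ 14.4925. The PNT-predicted ratio is (7656/ln(7656)) / (334/ln(334)) ≈ 14.8944. The two agree to within a few percent, as expected.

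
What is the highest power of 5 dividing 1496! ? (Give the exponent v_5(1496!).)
v_5(1496!) = 371

Legendre's formula: v_p(n!) = Σ_{k ≥ 1} ⌊n / p^k⌋. For p = 5, n = 1496, the terms are:
  ⌊1496/5^1⌋ = ⌊1496/5⌋ = 299
  ⌊1496/5^2⌋ = ⌊1496/25⌋ = 59
  ⌊1496/5^3⌋ = ⌊1496/125⌋ = 11
  ⌊1496/5^4⌋ = ⌊1496/625⌋ = 2
(the next term ⌊1496/5^5⌋ = 0, terminating the sum). Summing: v_5(1496!) = 299 + 59 + 11 + 2 = 371.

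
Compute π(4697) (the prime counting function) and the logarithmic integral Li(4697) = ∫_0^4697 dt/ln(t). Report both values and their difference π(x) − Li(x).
π(4697) = 634;  Li(4697) ≈ 648.58;  π(x) − Li(x) ≈ -14.58.

Direct count of primes ≤ 4697 gives π(4697) = 634. Numerical evaluation of the logarithmic integral gives Li(4697) ≈ 648.58. The difference π(x) − Li(x) ≈ -14.58 is typically negative for small/moderate x (Li(x) overestimates), though Littlewood's theorem shows this sign changes infinitely often.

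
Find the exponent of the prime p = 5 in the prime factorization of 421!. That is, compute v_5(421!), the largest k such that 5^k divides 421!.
v_5(421!) = 103

Legendre's formula: v_p(n!) = Σ_{k ≥ 1} ⌊n / p^k⌋. For p = 5, n = 421, the terms are:
  ⌊421/5^1⌋ = ⌊421/5⌋ = 84
  ⌊421/5^2⌋ = ⌊421/25⌋ = 16
  ⌊421/5^3⌋ = ⌊421/125⌋ = 3
(the next term ⌊421/5^4⌋ = 0, terminating the sum). Summing: v_5(421!) = 84 + 16 + 3 = 103.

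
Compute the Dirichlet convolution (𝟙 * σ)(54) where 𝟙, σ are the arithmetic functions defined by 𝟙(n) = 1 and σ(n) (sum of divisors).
(𝟙 * σ)(54) = 232

Divisors of 54: [1, 2, 3, 6, 9, 18, 27, 54]. For each d | 54:
  d = 1: 𝟙(1) · σ(54/1) = 1 · 120 = 120
  d = 2: 𝟙(2) · σ(54/2) = 1 · 40 = 40
  d = 3: 𝟙(3) · σ(54/3) = 1 · 39 = 39
  d = 6: 𝟙(6) · σ(54/6) = 1 · 13 = 13
  d = 9: 𝟙(9) · σ(54/9) = 1 · 12 = 12
  d = 18: 𝟙(18) · σ(54/18) = 1 · 4 = 4
  d = 27: 𝟙(27) · σ(54/27) = 1 · 3 = 3
  d = 54: 𝟙(54) · σ(54/54) = 1 · 1 = 1
Summing: (𝟙 * σ)(54) = 120 + 40 + 39 + 13 + 12 + 4 + 3 + 1 = 232.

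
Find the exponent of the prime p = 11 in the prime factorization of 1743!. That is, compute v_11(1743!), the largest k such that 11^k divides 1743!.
v_11(1743!) = 173

Legendre's formula: v_p(n!) = Σ_{k ≥ 1} ⌊n / p^k⌋. For p = 11, n = 1743, the terms are:
  ⌊1743/11^1⌋ = ⌊1743/11⌋ = 158
  ⌊1743/11^2⌋ = ⌊1743/121⌋ = 14
  ⌊1743/11^3⌋ = ⌊1743/1331⌋ = 1
(the next term ⌊1743/11^4⌋ = 0, terminating the sum). Summing: v_11(1743!) = 158 + 14 + 1 = 173.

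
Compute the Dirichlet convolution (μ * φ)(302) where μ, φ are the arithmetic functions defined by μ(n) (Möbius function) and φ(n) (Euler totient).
(μ * φ)(302) = 0

Divisors of 302: [1, 2, 151, 302]. For each d | 302:
  d = 1: μ(1) · φ(302/1) = 1 · 150 = 150
  d = 2: μ(2) · φ(302/2) = -1 · 150 = -150
  d = 151: μ(151) · φ(302/151) = -1 · 1 = -1
  d = 302: μ(302) · φ(302/302) = 1 · 1 = 1
Summing: (μ * φ)(302) = 150 + -150 + -1 + 1 = 0.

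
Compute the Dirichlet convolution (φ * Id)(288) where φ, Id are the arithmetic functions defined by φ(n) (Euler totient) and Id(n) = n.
(φ * Id)(288) = 2352

Divisors of 288: [1, 2, 3, 4, 6, 8, 9, 12, 16, 18, 24, 32, 36, 48, 72, 96, 144, 288]. For each d | 288:
  d = 1: φ(1) · Id(288/1) = 1 · 288 = 288
  d = 2: φ(2) · Id(288/2) = 1 · 144 = 144
  d = 3: φ(3) · Id(288/3) = 2 · 96 = 192
  d = 4: φ(4) · Id(288/4) = 2 · 72 = 144
  d = 6: φ(6) · Id(288/6) = 2 · 48 = 96
  d = 8: φ(8) · Id(288/8) = 4 · 36 = 144
  d = 9: φ(9) · Id(288/9) = 6 · 32 = 192
  d = 12: φ(12) · Id(288/12) = 4 · 24 = 96
  d = 16: φ(16) · Id(288/16) = 8 · 18 = 144
  d = 18: φ(18) · Id(288/18) = 6 · 16 = 96
  d = 24: φ(24) · Id(288/24) = 8 · 12 = 96
  d = 32: φ(32) · Id(288/32) = 16 · 9 = 144
  d = 36: φ(36) · Id(288/36) = 12 · 8 = 96
  d = 48: φ(48) · Id(288/48) = 16 · 6 = 96
  d = 72: φ(72) · Id(288/72) = 24 · 4 = 96
  d = 96: φ(96) · Id(288/96) = 32 · 3 = 96
  d = 144: φ(144) · Id(288/144) = 48 · 2 = 96
  d = 288: φ(288) · Id(288/288) = 96 · 1 = 96
Summing: (φ * Id)(288) = 288 + 144 + 192 + 144 + 96 + 144 + 192 + 96 + 144 + 96 + 96 + 144 + 96 + 96 + 96 + 96 + 96 + 96 = 2352.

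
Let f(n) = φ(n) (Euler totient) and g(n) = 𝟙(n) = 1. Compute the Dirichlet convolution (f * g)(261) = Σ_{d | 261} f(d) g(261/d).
(φ * 𝟙)(261) = 261

Divisors of 261: [1, 3, 9, 29, 87, 261]. For each d | 261:
  d = 1: φ(1) · 𝟙(261/1) = 1 · 1 = 1
  d = 3: φ(3) · 𝟙(261/3) = 2 · 1 = 2
  d = 9: φ(9) · 𝟙(261/9) = 6 · 1 = 6
  d = 29: φ(29) · 𝟙(261/29) = 28 · 1 = 28
  d = 87: φ(87) · 𝟙(261/87) = 56 · 1 = 56
  d = 261: φ(261) · 𝟙(261/261) = 168 · 1 = 168
Summing: (φ * 𝟙)(261) = 1 + 2 + 6 + 28 + 56 + 168 = 261.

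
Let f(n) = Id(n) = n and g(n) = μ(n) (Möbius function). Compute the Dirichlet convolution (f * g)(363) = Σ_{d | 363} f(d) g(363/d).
(Id * μ)(363) = 220

Divisors of 363: [1, 3, 11, 33, 121, 363]. For each d | 363:
  d = 1: Id(1) · μ(363/1) = 1 · 0 = 0
  d = 3: Id(3) · μ(363/3) = 3 · 0 = 0
  d = 11: Id(11) · μ(363/11) = 11 · 1 = 11
  d = 33: Id(33) · μ(363/33) = 33 · -1 = -33
  d = 121: Id(121) · μ(363/121) = 121 · -1 = -121
  d = 363: Id(363) · μ(363/363) = 363 · 1 = 363
Summing: (Id * μ)(363) = 0 + 0 + 11 + -33 + -121 + 363 = 220.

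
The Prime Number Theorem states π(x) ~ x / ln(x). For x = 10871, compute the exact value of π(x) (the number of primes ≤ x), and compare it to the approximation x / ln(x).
π(10871) = 1322;  x/ln(x) ≈ 1169.70;  relative error ≈ 11.52%.

Directly count primes up to 10871: π(10871) = 1322. The PNT approximation gives 10871/ln(10871) ≈ 10871/9.29385 ≈ 1169.70. Relative error (π(x) − x/ln(x)) / π(x) ≈ 11.52%; the approximation is known to undercount slightly (Li(x) is a better estimate).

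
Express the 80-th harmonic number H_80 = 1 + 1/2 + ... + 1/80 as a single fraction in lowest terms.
H_80 = 4880292608058024066886120358155997/982844219842241906412811281988800

Direct summation: H_80 = 1 + 1/2 + ... + 1/80. The least common denominator is lcm(1, ..., 80) = 32433859254793982911622772305630400; over this denominator the numerator is 32433859254793982911622772305630400 + 16216929627396991455811386152815200 + 10811286418264660970540924101876800 + 8108464813698495727905693076407600 + 6486771850958796582324554461126080 + 5405643209132330485270462050938400 + 4633408464970568987374681757947200 + 4054232406849247863952846538203800 + 3603762139421553656846974700625600 + 3243385925479398291162277230563040 + 2948532659526725719238433845966400 + 2702821604566165242635231025469200 + 2494912250368767916278674792740800 + 2316704232485284493687340878973600 + 2162257283652932194108184820375360 + 2027116203424623931976423269101900 + 1907874073811410759507221900331200 + 1801881069710776828423487350312800 + 1707045223936525416401198542401600 + 1621692962739699145581138615281520 + 1544469488323522995791560585982400 + 1474266329763362859619216922983200 + 1410167793686694909200990100244800 + 1351410802283082621317615512734600 + 1297354370191759316464910892225216 + 1247456125184383958139337396370400 + 1201254046473851218948991566875200 + 1158352116242642246843670439486800 + 1118408939820482169366302493297600 + 1081128641826466097054092410187680 + 1046253524348192997149121687278400 + 1013558101712311965988211634550950 + 982844219842241906412811281988800 + 953937036905705379753610950165600 + 926681692994113797474936351589440 + 900940534855388414211743675156400 + 876590790670107646260074927179200 + 853522611968262708200599271200800 + 831637416789589305426224930913600 + 810846481369849572790569307640760 + 791069737921804461259092007454400 + 772234744161761497895780292991200 + 754275796623115881665645867572800 + 737133164881681429809608461491600 + 720752427884310731369394940125120 + 705083896843347454600495050122400 + 690082111804127295991973878843200 + 675705401141541310658807756367300 + 661915494995795569624954536849600 + 648677185095879658232455446112608 + 635958024603803586502407300110400 + 623728062592191979069668698185200 + 611959608581018545502316458596800 + 600627023236925609474495783437600 + 589706531905345143847686769193280 + 579176058121321123421835219743400 + 569015074645508472133732847467200 + 559204469910241084683151246648800 + 549726428047355642569877496705600 + 540564320913233048527046205093840 + 531702610734327588715127414846400 + 523126762174096498574560843639200 + 514823162774507665263853528660800 + 506779050856155982994105817275475 + 498982450073753583255734958548160 + 491422109921120953206405640994400 + 484087451564089297188399586651200 + 476968518452852689876805475082800 + 470055931228898303066996700081600 + 463340846497056898737468175794720 + 456814919081605393121447497262400 + 450470267427694207105871837578200 + 444299441846492916597572223364800 + 438295395335053823130037463589600 + 432451456730586438821636964075072 + 426761305984131354100299635600400 + 421218951360960817034061977995200 + 415818708394794652713112465456800 + 410555180440430163438262940577600 + 405423240684924786395284653820380 = 161049656065914794207241971819147901, so H_80 = 161049656065914794207241971819147901/32433859254793982911622772305630400; reducing by gcd(161049656065914794207241971819147901, 32433859254793982911622772305630400) = 33 gives 4880292608058024066886120358155997/982844219842241906412811281988800 ≈ 4.96548. (The PNT-adjacent estimate ln(80) + γ ≈ 4.95924 matches within O(1/n).)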